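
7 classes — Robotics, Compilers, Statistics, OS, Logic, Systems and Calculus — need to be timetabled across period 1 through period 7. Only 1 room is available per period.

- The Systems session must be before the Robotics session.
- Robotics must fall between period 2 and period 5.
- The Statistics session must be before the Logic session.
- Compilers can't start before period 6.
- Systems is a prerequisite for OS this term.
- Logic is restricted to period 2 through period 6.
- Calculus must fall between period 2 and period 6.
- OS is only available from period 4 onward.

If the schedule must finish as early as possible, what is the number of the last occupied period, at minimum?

The precedence chain requires at least 2 distinct periods.
With at most 1 per period and 7 classes, at least 7 periods are needed.
Compilers can't be placed before period 6, so the schedule must run through at least period 6.
7 works (last occupied period: period 7): for example OS in period 7; Logic in period 4; Statistics in period 3; Systems in period 1; Robotics in period 2; Compilers in period 6; Calculus in period 5.

period 7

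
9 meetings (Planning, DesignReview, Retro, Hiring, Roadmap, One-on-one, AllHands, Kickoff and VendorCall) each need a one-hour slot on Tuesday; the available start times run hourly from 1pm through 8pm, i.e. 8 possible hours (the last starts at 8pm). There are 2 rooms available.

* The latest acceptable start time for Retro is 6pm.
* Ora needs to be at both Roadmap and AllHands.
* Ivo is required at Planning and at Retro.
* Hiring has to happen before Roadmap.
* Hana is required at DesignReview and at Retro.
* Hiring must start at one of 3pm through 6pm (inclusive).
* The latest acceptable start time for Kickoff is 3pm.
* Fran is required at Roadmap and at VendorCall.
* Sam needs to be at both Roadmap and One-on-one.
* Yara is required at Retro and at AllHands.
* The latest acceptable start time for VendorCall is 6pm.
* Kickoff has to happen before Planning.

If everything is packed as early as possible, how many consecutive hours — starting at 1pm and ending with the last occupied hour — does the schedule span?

5 hours

The precedence chain requires at least 2 distinct hours.
With at most 2 per hour and 9 meetings, at least 5 hours are needed.
Propagating the time windows through the other constraints, Roadmap can't land before 4pm — that is hour 4 counting from 1pm — so the schedule must run through at least 4 hours.
5 works (last occupied hour: 5pm): for example Roadmap -> 4pm, Planning -> 2pm, Retro -> 3pm, AllHands -> 5pm, One-on-one -> 2pm, VendorCall -> 5pm, DesignReview -> 1pm, Hiring -> 3pm, Kickoff -> 1pm.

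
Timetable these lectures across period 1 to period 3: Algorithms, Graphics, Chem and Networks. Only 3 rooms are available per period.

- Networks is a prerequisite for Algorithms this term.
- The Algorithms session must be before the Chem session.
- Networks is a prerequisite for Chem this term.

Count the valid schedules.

3

Enumerating: Chem -> period 3; Algorithms -> period 2; Graphics -> period 1; Networks -> period 1 | Graphics -> period 2, Networks -> period 1, Chem -> period 3, Algorithms -> period 2 | Networks -> period 1, Algorithms -> period 2, Graphics -> period 3, Chem -> period 3.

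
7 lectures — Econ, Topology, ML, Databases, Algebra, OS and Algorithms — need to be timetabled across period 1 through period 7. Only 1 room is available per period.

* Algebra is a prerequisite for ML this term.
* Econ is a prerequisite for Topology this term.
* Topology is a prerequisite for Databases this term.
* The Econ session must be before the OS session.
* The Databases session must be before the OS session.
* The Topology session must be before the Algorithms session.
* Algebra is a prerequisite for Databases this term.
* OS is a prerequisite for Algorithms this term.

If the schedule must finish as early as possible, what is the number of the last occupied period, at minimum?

The precedence chain requires at least 5 distinct periods.
With at most 1 per period and 7 lectures, at least 7 periods are needed.
7 works (last occupied period: period 7): for example OS=period 5; ML=period 7; Econ=period 1; Algorithms=period 6; Topology=period 2; Databases=period 4; Algebra=period 3.

7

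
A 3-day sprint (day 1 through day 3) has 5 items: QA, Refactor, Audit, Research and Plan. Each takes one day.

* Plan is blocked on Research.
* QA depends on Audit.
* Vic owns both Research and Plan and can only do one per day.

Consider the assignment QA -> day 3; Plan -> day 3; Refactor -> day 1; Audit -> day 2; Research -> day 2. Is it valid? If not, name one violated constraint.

Yes, all constraints hold

Plan is blocked on Research — holds.
QA depends on Audit — holds.
Vic owns both Research and Plan and can only do one per day — holds.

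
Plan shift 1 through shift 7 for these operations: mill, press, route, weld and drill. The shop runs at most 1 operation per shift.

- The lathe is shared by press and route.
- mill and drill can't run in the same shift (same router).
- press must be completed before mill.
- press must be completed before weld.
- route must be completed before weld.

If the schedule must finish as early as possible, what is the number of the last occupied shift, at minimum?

The precedence chain requires at least 2 distinct shifts.
With at most 1 per shift and 5 operations, at least 5 shifts are needed.
5 works (last occupied shift: shift 5): for example route in shift 2, mill in shift 4, press in shift 1, weld in shift 3, drill in shift 5.

5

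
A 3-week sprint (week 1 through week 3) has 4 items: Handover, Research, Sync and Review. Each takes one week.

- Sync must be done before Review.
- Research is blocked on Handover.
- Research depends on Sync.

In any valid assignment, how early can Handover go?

Downstream work caps Handover at week 2.
Handover at week 1 is achievable: Review=week 2; Handover=week 1; Research=week 2; Sync=week 1.

week 1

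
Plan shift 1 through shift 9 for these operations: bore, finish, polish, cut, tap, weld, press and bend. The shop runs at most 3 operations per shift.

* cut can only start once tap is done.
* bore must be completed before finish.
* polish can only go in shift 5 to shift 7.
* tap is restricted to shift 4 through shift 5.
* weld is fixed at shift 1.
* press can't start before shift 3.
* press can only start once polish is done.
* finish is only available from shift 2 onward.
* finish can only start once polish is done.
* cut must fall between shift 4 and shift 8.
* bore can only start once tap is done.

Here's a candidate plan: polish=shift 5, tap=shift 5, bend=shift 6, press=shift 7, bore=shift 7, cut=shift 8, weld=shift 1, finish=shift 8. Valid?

Yes

finish can only start once polish is done — holds.
bore can only start once tap is done — holds.
finish is only available from shift 2 onward — holds.
The shop runs at most 3 operations per shift — holds.
press can't start before shift 3 — holds.
bore must be completed before finish — holds.
press can only start once polish is done — holds.
weld is fixed at shift 1 — holds.
cut must fall between shift 4 and shift 8 — holds.
polish can only go in shift 5 to shift 7 — holds.
cut can only start once tap is done — holds.
tap is restricted to shift 4 through shift 5 — holds.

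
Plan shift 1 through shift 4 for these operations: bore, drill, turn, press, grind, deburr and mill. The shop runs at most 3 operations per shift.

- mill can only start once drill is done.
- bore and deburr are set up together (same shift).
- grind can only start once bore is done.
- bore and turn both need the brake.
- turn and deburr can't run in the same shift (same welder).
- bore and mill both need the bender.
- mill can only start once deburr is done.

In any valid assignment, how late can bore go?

shift 3

Downstream work caps bore at shift 3.
bore at shift 3 is achievable: deburr in shift 3, drill in shift 1, turn in shift 1, grind in shift 4, bore in shift 3, press in shift 1, mill in shift 4.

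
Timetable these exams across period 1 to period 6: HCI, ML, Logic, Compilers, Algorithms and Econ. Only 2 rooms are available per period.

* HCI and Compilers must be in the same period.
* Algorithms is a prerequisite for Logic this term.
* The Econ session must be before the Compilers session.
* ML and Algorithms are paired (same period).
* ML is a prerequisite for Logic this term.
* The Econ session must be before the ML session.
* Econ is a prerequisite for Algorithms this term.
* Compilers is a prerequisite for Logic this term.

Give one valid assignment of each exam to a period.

Algorithms=period 2, Econ=period 1, ML=period 2, Logic=period 4, Compilers=period 3, HCI=period 3

Checking: ML(period 2) before Logic(period 4); Econ(period 1) before Compilers(period 3); Algorithms(period 2) before Logic(period 4); Compilers(period 3) before Logic(period 4); Econ(period 1) before Algorithms(period 2); Econ(period 1) before ML(period 2); HCI = Compilers = period 3; ML = Algorithms = period 2; max 2 per period (cap 2).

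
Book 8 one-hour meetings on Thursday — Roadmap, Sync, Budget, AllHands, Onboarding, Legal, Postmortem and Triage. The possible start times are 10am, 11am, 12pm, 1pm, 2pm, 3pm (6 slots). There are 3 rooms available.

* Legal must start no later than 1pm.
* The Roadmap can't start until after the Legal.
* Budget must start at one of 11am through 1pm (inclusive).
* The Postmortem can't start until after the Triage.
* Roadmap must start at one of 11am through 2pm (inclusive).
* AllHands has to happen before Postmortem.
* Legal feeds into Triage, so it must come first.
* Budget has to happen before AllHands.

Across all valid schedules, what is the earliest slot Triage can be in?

11am

Precedence pushes Triage to at least 11am; downstream work caps Triage at 2pm.
Triage at 11am is achievable: Budget in 11am; AllHands in 12pm; Sync in 10am; Onboarding in 10am; Legal in 10am; Postmortem in 1pm; Roadmap in 11am; Triage in 11am.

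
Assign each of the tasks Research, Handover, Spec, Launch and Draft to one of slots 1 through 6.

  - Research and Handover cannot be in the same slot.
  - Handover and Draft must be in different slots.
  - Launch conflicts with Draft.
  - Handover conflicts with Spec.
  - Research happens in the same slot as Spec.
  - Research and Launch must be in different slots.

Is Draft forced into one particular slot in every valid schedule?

Draft can be 1 (e.g. Spec=1, Launch=2, Handover=2, Draft=1, Research=1) or 2 (e.g. Draft=2, Research=1, Handover=3, Spec=1, Launch=3).

No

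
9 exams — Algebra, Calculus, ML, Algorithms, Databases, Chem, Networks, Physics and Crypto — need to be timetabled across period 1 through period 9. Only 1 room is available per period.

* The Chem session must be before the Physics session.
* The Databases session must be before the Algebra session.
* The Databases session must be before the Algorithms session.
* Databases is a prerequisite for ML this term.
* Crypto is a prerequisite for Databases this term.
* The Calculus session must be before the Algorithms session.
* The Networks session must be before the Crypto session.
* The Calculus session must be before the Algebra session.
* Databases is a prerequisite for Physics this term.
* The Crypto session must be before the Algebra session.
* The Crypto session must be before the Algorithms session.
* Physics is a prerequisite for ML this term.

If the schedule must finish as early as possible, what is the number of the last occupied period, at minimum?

The precedence chain requires at least 5 distinct periods.
With at most 1 per period and 9 exams, at least 9 periods are needed.
9 works (last occupied period: period 9): for example Physics=period 8, Chem=period 7, Networks=period 1, Calculus=period 4, Databases=period 3, Algebra=period 5, ML=period 9, Crypto=period 2, Algorithms=period 6.

9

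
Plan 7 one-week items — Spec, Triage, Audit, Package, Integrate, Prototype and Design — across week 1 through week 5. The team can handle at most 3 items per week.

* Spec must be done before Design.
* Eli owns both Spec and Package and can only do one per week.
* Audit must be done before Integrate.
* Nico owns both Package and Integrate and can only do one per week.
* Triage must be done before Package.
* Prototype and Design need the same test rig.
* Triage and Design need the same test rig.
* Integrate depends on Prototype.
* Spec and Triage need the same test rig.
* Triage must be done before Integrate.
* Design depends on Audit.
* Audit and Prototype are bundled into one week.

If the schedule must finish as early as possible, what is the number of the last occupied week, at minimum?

week 3

The precedence chain requires at least 2 distinct weeks.
With at most 3 per week and 7 tasks, at least 3 weeks are needed.
3 works (last occupied week: week 3): for example Integrate in week 2; Prototype in week 1; Design in week 3; Triage in week 1; Audit in week 1; Spec in week 2; Package in week 3.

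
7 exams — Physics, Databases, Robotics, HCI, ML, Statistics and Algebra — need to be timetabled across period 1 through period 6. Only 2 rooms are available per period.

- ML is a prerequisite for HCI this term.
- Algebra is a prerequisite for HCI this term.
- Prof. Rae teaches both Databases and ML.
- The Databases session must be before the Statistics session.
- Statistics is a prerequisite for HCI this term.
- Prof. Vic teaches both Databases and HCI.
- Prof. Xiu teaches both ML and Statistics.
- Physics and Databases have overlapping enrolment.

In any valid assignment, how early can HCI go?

period 4

Precedence pushes HCI to at least period 3.
HCI at period 4 is achievable: Statistics -> period 2, Physics -> period 2, HCI -> period 4, ML -> period 3, Databases -> period 1, Algebra -> period 1, Robotics -> period 3.
Nothing earlier works — the conflict and capacity constraints rule out every period before period 4.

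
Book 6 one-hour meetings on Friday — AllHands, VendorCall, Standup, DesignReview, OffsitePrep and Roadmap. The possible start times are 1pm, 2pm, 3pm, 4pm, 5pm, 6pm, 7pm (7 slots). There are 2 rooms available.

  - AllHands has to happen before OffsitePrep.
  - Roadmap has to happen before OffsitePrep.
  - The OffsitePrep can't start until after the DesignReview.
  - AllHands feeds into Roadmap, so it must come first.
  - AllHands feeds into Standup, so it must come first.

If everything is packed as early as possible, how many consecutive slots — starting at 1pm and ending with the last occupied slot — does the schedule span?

3

The precedence chain requires at least 3 distinct slots.
With at most 2 per slot and 6 meetings, at least 3 slots are needed.
3 works (last occupied slot: 3pm): for example DesignReview=1pm; Roadmap=2pm; VendorCall=3pm; OffsitePrep=3pm; Standup=2pm; AllHands=1pm.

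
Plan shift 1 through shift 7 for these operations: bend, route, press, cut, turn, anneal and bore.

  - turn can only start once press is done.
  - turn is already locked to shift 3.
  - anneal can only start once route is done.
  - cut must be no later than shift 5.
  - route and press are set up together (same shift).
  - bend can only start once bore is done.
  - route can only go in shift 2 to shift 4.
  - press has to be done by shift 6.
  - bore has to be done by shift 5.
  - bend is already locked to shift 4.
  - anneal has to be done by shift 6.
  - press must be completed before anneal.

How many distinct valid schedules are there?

60

Splitting on cut: it can be shift 1 (12), shift 2 (12), shift 3 (12), shift 4 (12), shift 5 (12). Listing each branch's schedules as (bend, route, press, turn, anneal, bore) by shift number:
cut=shift 1: (4,2,2,3,3,1) (4,2,2,3,3,2) (4,2,2,3,3,3) (4,2,2,3,4,1) (4,2,2,3,4,2) (4,2,2,3,4,3) (4,2,2,3,5,1) (4,2,2,3,5,2) (4,2,2,3,5,3) (4,2,2,3,6,1) (4,2,2,3,6,2) (4,2,2,3,6,3) — 12.
cut=shift 2: (4,2,2,3,3,1) (4,2,2,3,3,2) (4,2,2,3,3,3) (4,2,2,3,4,1) (4,2,2,3,4,2) (4,2,2,3,4,3) (4,2,2,3,5,1) (4,2,2,3,5,2) (4,2,2,3,5,3) (4,2,2,3,6,1) (4,2,2,3,6,2) (4,2,2,3,6,3) — 12.
cut=shift 3: (4,2,2,3,3,1) (4,2,2,3,3,2) (4,2,2,3,3,3) (4,2,2,3,4,1) (4,2,2,3,4,2) (4,2,2,3,4,3) (4,2,2,3,5,1) (4,2,2,3,5,2) (4,2,2,3,5,3) (4,2,2,3,6,1) (4,2,2,3,6,2) (4,2,2,3,6,3) — 12.
cut=shift 4: (4,2,2,3,3,1) (4,2,2,3,3,2) (4,2,2,3,3,3) (4,2,2,3,4,1) (4,2,2,3,4,2) (4,2,2,3,4,3) (4,2,2,3,5,1) (4,2,2,3,5,2) (4,2,2,3,5,3) (4,2,2,3,6,1) (4,2,2,3,6,2) (4,2,2,3,6,3) — 12.
cut=shift 5: (4,2,2,3,3,1) (4,2,2,3,3,2) (4,2,2,3,3,3) (4,2,2,3,4,1) (4,2,2,3,4,2) (4,2,2,3,4,3) (4,2,2,3,5,1) (4,2,2,3,5,2) (4,2,2,3,5,3) (4,2,2,3,6,1) (4,2,2,3,6,2) (4,2,2,3,6,3) — 12.
Summing: 12 + 12 + 12 + 12 + 12 = 60.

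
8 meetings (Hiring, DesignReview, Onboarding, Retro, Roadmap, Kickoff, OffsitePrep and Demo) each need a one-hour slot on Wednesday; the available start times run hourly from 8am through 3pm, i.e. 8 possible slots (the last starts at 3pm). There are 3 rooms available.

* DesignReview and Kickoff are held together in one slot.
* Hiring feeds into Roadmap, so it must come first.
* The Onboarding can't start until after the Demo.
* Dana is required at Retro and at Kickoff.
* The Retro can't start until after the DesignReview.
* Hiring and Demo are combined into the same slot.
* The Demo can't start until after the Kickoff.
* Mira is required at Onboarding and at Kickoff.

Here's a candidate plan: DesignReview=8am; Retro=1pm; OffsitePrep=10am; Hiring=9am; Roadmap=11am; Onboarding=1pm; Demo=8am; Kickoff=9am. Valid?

Invalid. The Demo can't start until after the Kickoff.

Hiring and Demo are combined into the same slot — violated.
The Demo can't start until after the Kickoff — violated.
There are 3 rooms available — holds.
The Onboarding can't start until after the Demo — holds.
Hiring feeds into Roadmap, so it must come first — holds.
DesignReview and Kickoff are held together in one slot — violated.
Dana is required at Retro and at Kickoff — holds.
The Retro can't start until after the DesignReview — holds.
Mira is required at Onboarding and at Kickoff — holds.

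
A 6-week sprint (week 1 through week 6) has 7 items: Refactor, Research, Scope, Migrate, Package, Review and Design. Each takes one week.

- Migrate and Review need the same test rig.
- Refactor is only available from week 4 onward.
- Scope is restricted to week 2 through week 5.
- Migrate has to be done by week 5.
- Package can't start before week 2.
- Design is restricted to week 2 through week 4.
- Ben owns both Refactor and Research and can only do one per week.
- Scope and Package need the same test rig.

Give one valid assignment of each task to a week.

Package in week 3, Research in week 1, Refactor in week 4, Review in week 2, Design in week 2, Migrate in week 1, Scope in week 2

Checking: Migrate(week 1) != Review(week 2); Refactor(week 4) != Research(week 1); Scope(week 2) != Package(week 3); Migrate=week 1 in [week 1,week 5]; Package=week 3 in [week 2,week 6]; Refactor=week 4 in [week 4,week 6]; Design=week 2 in [week 2,week 4]; Scope=week 2 in [week 2,week 5].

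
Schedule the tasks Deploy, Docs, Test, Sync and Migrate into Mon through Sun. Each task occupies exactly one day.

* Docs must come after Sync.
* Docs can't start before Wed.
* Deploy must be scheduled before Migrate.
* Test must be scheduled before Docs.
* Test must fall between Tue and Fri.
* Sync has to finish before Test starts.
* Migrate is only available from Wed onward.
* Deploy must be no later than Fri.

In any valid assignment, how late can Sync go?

Downstream work caps Sync at Thu.
Sync at Thu is achievable: Sync=Thu, Migrate=Wed, Test=Fri, Docs=Sat, Deploy=Mon.

Thu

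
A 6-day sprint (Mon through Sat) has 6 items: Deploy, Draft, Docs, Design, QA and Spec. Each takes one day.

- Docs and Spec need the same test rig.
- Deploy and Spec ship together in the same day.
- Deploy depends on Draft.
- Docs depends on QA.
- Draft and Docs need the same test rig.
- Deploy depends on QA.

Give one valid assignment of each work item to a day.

Draft -> Mon, QA -> Mon, Design -> Mon, Docs -> Wed, Deploy -> Tue, Spec -> Tue

Checking: QA(Mon) before Deploy(Tue); QA(Mon) before Docs(Wed); Draft(Mon) before Deploy(Tue); Docs(Wed) != Spec(Tue); Draft(Mon) != Docs(Wed); Deploy = Spec = Tue.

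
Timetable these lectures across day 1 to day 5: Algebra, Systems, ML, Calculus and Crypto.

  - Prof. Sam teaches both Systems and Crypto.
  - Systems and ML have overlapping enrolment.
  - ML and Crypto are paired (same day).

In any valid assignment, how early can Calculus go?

Calculus at day 1 is achievable: Systems=day 1; Crypto=day 2; ML=day 2; Algebra=day 1; Calculus=day 1.

day 1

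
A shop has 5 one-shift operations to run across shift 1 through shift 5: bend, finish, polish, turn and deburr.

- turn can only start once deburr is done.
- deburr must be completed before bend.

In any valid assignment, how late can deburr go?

Downstream work caps deburr at shift 4.
deburr at shift 4 is achievable: polish -> shift 1; bend -> shift 5; deburr -> shift 4; finish -> shift 1; turn -> shift 5.

shift 4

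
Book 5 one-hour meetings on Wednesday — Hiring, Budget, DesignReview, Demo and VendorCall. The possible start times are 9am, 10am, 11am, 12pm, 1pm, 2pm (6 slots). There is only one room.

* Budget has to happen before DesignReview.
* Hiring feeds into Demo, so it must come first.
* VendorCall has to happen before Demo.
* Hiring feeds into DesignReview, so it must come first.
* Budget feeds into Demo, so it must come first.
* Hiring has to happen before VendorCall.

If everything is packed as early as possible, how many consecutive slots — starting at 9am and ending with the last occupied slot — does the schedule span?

The precedence chain requires at least 3 distinct slots.
With at most 1 per slot and 5 meetings, at least 5 slots are needed.
5 works (last occupied slot: 1pm): for example VendorCall in 11am; DesignReview in 1pm; Demo in 12pm; Hiring in 9am; Budget in 10am.

5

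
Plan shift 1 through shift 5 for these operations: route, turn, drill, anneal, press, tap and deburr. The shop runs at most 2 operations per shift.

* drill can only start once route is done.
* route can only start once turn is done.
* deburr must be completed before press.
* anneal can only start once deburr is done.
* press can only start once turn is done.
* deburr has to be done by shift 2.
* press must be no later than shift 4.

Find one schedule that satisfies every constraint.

turn -> shift 1, anneal -> shift 3, route -> shift 2, deburr -> shift 1, press -> shift 2, drill -> shift 3, tap -> shift 4

Checking: turn(shift 1) before route(shift 2); route(shift 2) before drill(shift 3); deburr(shift 1) before press(shift 2); deburr(shift 1) before anneal(shift 3); turn(shift 1) before press(shift 2); deburr=shift 1 in [shift 1,shift 2]; press=shift 2 in [shift 1,shift 4]; max 2 per shift (cap 2).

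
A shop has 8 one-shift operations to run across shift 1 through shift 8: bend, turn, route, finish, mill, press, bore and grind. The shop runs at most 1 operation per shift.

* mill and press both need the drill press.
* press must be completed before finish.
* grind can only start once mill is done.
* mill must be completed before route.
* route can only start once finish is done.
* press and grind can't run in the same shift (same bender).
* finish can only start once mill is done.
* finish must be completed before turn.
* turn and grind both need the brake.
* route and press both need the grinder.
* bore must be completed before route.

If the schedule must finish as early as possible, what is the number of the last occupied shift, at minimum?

shift 8

The precedence chain requires at least 3 distinct shifts.
With at most 1 per shift and 8 operations, at least 8 shifts are needed.
8 works (last occupied shift: shift 8): for example route -> shift 5, press -> shift 2, grind -> shift 7, bore -> shift 4, bend -> shift 8, finish -> shift 3, mill -> shift 1, turn -> shift 6.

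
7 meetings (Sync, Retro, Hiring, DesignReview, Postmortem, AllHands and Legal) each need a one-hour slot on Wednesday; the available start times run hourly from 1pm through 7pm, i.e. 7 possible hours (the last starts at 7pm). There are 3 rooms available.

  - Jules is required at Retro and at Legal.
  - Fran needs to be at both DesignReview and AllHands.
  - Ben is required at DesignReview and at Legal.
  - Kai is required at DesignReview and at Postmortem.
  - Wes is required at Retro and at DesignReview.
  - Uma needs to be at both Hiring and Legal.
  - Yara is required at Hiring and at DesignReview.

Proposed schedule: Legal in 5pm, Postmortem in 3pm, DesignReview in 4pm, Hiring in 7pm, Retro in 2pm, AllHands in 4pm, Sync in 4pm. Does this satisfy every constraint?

Wes is required at Retro and at DesignReview — holds.
Uma needs to be at both Hiring and Legal — holds.
Fran needs to be at both DesignReview and AllHands — violated.
Ben is required at DesignReview and at Legal — holds.
Kai is required at DesignReview and at Postmortem — holds.
Jules is required at Retro and at Legal — holds.
There are 3 rooms available — holds.
Yara is required at Hiring and at DesignReview — holds.

No — it violates: Fran needs to be at both DesignReview and AllHands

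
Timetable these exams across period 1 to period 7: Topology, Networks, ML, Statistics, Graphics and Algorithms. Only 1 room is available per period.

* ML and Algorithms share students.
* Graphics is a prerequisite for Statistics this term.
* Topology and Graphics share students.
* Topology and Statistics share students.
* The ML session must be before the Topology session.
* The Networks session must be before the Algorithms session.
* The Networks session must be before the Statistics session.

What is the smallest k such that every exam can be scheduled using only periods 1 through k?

The precedence chain requires at least 2 distinct periods.
With at most 1 per period and 6 exams, at least 6 periods are needed.
6 works (last occupied period: period 6): for example Statistics in period 3; Networks in period 1; Topology in period 5; ML in period 4; Algorithms in period 6; Graphics in period 2.

6 periods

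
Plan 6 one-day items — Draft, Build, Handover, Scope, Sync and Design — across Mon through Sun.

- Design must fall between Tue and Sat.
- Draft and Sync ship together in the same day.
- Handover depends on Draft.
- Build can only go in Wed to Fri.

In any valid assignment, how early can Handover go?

Precedence pushes Handover to at least Tue.
Handover at Tue is achievable: Handover -> Tue; Design -> Tue; Draft -> Mon; Sync -> Mon; Scope -> Mon; Build -> Wed.

Tue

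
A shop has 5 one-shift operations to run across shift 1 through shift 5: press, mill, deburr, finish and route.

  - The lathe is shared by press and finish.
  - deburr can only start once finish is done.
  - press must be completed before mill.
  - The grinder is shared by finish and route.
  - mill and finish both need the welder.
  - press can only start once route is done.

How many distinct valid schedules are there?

Splitting on press: it can be shift 2 (6), shift 3 (16), shift 4 (18). Listing each branch's schedules as (mill, deburr, finish, route) by shift number:
press=shift 2: (3,5,4,1) (4,4,3,1) (4,5,3,1) (5,4,3,1) (5,5,3,1) (5,5,4,1) — 6.
press=shift 3: (4,2,1,2) (4,3,1,2) (4,3,2,1) (4,4,1,2) (4,4,2,1) (4,5,1,2) (4,5,2,1) (5,2,1,2) (5,3,1,2) (5,3,2,1) (5,4,1,2) (5,4,2,1) (5,5,1,2) (5,5,2,1) (5,5,4,1) (5,5,4,2) — 16.
press=shift 4: (5,2,1,2) (5,2,1,3) (5,3,1,2) (5,3,1,3) (5,3,2,1) (5,3,2,3) (5,4,1,2) (5,4,1,3) (5,4,2,1) (5,4,2,3) (5,4,3,1) (5,4,3,2) (5,5,1,2) (5,5,1,3) (5,5,2,1) (5,5,2,3) (5,5,3,1) (5,5,3,2) — 18.
Summing: 6 + 16 + 18 = 40.

40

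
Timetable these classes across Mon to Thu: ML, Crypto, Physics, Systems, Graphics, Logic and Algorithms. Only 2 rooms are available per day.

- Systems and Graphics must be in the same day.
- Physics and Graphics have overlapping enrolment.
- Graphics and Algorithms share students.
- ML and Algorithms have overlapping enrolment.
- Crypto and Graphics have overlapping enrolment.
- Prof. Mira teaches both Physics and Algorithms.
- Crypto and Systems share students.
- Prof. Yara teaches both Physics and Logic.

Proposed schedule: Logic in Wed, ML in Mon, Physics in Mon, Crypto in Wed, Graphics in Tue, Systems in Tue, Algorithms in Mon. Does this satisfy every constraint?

Crypto and Graphics have overlapping enrolment — holds.
Systems and Graphics must be in the same day — holds.
Prof. Yara teaches both Physics and Logic — holds.
Only 2 rooms are available per day — violated.
Prof. Mira teaches both Physics and Algorithms — violated.
Crypto and Systems share students — holds.
Physics and Graphics have overlapping enrolment — holds.
Graphics and Algorithms share students — holds.
ML and Algorithms have overlapping enrolment — violated.

No — it violates: ML and Algorithms have overlapping enrolment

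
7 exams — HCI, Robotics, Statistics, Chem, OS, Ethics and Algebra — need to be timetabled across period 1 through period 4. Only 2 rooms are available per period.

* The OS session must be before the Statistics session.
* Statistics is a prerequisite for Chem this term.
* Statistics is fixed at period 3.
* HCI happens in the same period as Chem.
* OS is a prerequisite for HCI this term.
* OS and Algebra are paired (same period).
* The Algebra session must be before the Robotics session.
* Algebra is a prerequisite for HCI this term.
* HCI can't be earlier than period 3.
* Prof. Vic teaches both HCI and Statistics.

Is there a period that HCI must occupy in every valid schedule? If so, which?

HCI's window is period 3–period 4.
Statistics is fixed at period 3, and HCI can't share a period with Statistics.
So HCI must be period 4.

period 4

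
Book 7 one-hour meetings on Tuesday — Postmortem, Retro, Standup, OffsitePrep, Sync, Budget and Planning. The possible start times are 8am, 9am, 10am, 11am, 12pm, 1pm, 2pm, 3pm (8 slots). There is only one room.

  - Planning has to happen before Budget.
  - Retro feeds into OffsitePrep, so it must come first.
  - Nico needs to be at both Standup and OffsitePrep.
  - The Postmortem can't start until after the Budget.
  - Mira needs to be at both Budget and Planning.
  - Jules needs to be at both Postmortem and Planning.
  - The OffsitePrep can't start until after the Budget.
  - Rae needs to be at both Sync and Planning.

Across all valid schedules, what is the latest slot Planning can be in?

12pm

Downstream work caps Planning at 1pm.
Planning at 12pm is achievable: Retro -> 8am; Budget -> 1pm; Postmortem -> 3pm; Standup -> 9am; Planning -> 12pm; Sync -> 10am; OffsitePrep -> 2pm.
Nothing later works — the conflict and capacity constraints rule out every slot after 12pm.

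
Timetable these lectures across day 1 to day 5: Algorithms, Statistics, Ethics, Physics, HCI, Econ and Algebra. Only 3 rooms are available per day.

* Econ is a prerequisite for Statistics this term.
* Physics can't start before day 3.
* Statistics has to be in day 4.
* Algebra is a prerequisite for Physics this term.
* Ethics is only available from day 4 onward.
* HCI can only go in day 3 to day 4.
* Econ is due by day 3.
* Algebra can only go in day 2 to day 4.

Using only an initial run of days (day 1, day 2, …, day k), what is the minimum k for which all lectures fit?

4 days

The precedence chain requires at least 2 distinct days.
With at most 3 per day and 7 lectures, at least 3 days are needed.
Statistics can't be placed before day 4, so the schedule must run through at least day 4.
4 works (last occupied day: day 4): for example Algorithms in day 1, Ethics in day 4, Algebra in day 2, Econ in day 1, Physics in day 3, Statistics in day 4, HCI in day 3.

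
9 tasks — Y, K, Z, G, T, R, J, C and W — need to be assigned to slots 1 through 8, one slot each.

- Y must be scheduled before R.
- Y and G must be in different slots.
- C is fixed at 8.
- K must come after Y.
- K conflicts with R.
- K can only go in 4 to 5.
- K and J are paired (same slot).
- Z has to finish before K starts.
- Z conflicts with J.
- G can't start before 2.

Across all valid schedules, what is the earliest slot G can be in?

G is available from 2.
G at 2 is achievable: G=2, Y=1, Z=1, T=1, K=4, R=2, W=1, J=4, C=8.

2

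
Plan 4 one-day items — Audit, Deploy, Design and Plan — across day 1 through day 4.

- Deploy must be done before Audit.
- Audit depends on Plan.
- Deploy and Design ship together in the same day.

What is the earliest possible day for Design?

day 1

Design must be in the same day as Deploy, which can't be after day 3, so Design is at most day 3.
Design at day 1 is achievable: Plan -> day 1, Design -> day 1, Audit -> day 2, Deploy -> day 1.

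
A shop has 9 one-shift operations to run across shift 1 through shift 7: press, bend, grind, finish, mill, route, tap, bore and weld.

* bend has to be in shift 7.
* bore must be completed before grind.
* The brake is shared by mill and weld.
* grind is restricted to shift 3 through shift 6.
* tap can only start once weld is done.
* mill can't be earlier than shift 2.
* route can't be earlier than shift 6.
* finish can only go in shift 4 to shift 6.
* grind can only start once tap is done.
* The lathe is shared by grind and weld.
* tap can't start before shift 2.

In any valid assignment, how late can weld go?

Downstream work caps weld at shift 4.
weld at shift 4 is achievable: bore in shift 1, press in shift 1, weld in shift 4, route in shift 6, bend in shift 7, mill in shift 2, grind in shift 6, finish in shift 4, tap in shift 5.

shift 4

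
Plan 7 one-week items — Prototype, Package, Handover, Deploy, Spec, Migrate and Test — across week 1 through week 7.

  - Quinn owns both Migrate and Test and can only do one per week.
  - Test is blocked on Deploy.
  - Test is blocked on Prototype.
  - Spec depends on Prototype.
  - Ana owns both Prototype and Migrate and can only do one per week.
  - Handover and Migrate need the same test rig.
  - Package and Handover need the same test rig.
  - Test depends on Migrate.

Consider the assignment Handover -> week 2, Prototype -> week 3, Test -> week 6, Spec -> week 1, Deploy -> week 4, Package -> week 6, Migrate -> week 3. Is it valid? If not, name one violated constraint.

Invalid. Spec depends on Prototype.

Test is blocked on Deploy — holds.
Test depends on Migrate — holds.
Handover and Migrate need the same test rig — holds.
Quinn owns both Migrate and Test and can only do one per week — holds.
Ana owns both Prototype and Migrate and can only do one per week — violated.
Spec depends on Prototype — violated.
Package and Handover need the same test rig — holds.
Test is blocked on Prototype — holds.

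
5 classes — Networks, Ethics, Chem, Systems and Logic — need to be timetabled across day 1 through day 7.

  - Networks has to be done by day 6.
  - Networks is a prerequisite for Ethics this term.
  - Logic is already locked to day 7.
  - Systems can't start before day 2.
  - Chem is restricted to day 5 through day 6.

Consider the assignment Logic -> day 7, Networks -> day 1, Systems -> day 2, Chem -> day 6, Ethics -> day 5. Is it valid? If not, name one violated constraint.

Networks has to be done by day 6 — holds.
Logic is already locked to day 7 — holds.
Chem is restricted to day 5 through day 6 — holds.
Networks is a prerequisite for Ethics this term — holds.
Systems can't start before day 2 — holds.

Valid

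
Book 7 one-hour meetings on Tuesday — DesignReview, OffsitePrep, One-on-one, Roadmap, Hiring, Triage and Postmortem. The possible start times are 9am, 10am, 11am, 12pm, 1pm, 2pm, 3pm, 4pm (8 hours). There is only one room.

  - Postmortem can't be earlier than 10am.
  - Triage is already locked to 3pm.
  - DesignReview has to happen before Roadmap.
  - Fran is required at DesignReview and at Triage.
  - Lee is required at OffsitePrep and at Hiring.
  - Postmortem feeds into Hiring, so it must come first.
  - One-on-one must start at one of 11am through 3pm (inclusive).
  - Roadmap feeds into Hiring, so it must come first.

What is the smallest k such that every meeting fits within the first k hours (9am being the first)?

The precedence chain requires at least 3 distinct hours.
With at most 1 per hour and 7 meetings, at least 7 hours are needed.
Triage can't be placed before 3pm — that is hour 7 counting from 9am — so the schedule must run through at least 7 hours.
7 works (last occupied hour: 3pm): for example Triage in 3pm, DesignReview in 9am, OffsitePrep in 2pm, One-on-one in 11am, Postmortem in 10am, Roadmap in 12pm, Hiring in 1pm.

7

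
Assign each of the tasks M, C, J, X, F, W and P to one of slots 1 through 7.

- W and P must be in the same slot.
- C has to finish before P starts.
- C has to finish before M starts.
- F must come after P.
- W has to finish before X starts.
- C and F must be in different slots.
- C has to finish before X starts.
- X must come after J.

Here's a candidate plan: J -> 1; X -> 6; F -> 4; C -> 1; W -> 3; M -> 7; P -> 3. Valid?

W and P must be in the same slot — holds.
C has to finish before X starts — holds.
C has to finish before M starts — holds.
X must come after J — holds.
F must come after P — holds.
W has to finish before X starts — holds.
C has to finish before P starts — holds.
C and F must be in different slots — holds.

Yes, all constraints hold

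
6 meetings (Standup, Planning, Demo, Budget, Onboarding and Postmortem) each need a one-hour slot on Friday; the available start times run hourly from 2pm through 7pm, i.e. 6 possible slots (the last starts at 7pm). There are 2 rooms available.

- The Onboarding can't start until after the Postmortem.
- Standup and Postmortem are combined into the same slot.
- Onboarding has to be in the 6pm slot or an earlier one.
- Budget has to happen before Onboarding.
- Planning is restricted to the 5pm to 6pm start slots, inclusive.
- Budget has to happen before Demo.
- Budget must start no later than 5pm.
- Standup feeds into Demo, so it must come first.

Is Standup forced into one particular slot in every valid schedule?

Standup can be 2pm (e.g. Onboarding=4pm; Planning=5pm; Standup=2pm; Demo=4pm; Postmortem=2pm; Budget=3pm) or 3pm (e.g. Postmortem -> 3pm; Standup -> 3pm; Demo -> 4pm; Planning -> 5pm; Budget -> 2pm; Onboarding -> 4pm).

No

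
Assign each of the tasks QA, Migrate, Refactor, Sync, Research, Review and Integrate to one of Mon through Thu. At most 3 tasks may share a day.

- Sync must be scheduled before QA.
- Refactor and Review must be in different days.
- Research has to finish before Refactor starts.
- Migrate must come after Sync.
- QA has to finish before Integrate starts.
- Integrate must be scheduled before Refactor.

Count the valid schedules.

Splitting on Migrate: it can be Tue (8), Wed (8), Thu (9). Listing each branch's schedules as (QA, Refactor, Sync, Research, Review, Integrate):
Migrate=Tue: (Tue,Thu,Mon,Mon,Mon,Wed) (Tue,Thu,Mon,Mon,Tue,Wed) (Tue,Thu,Mon,Mon,Wed,Wed) (Tue,Thu,Mon,Tue,Mon,Wed) (Tue,Thu,Mon,Tue,Wed,Wed) (Tue,Thu,Mon,Wed,Mon,Wed) (Tue,Thu,Mon,Wed,Tue,Wed) (Tue,Thu,Mon,Wed,Wed,Wed) — 8.
Migrate=Wed: (Tue,Thu,Mon,Mon,Mon,Wed) (Tue,Thu,Mon,Mon,Tue,Wed) (Tue,Thu,Mon,Mon,Wed,Wed) (Tue,Thu,Mon,Tue,Mon,Wed) (Tue,Thu,Mon,Tue,Tue,Wed) (Tue,Thu,Mon,Tue,Wed,Wed) (Tue,Thu,Mon,Wed,Mon,Wed) (Tue,Thu,Mon,Wed,Tue,Wed) — 8.
Migrate=Thu: (Tue,Thu,Mon,Mon,Mon,Wed) (Tue,Thu,Mon,Mon,Tue,Wed) (Tue,Thu,Mon,Mon,Wed,Wed) (Tue,Thu,Mon,Tue,Mon,Wed) (Tue,Thu,Mon,Tue,Tue,Wed) (Tue,Thu,Mon,Tue,Wed,Wed) (Tue,Thu,Mon,Wed,Mon,Wed) (Tue,Thu,Mon,Wed,Tue,Wed) (Tue,Thu,Mon,Wed,Wed,Wed) — 9.
Summing: 8 + 8 + 9 = 25.

25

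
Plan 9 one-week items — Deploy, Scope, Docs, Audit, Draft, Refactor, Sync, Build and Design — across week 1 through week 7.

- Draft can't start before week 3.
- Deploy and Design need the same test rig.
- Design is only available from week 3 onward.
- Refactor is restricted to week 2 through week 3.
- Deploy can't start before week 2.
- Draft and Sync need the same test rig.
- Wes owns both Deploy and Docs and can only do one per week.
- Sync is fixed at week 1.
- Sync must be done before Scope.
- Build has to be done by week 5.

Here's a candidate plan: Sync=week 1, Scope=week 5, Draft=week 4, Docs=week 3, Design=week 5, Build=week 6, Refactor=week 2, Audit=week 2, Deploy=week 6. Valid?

Deploy and Design need the same test rig — holds.
Deploy can't start before week 2 — holds.
Design is only available from week 3 onward — holds.
Draft can't start before week 3 — holds.
Refactor is restricted to week 2 through week 3 — holds.
Sync is fixed at week 1 — holds.
Wes owns both Deploy and Docs and can only do one per week — holds.
Sync must be done before Scope — holds.
Draft and Sync need the same test rig — holds.
Build has to be done by week 5 — violated.

Invalid. Build has to be done by week 5.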